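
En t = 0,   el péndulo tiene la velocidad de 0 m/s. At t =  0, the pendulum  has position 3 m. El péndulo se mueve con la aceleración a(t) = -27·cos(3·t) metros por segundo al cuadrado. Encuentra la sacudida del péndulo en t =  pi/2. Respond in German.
Ausgehend von der Beschleunigung a(t) = -27·cos(3·t), nehmen wir 1 Ableitung. Mit d/dt von a(t) finden wir j(t) = 81·sin(3·t). Wir haben den Ruck j(t) = 81·sin(3·t). Durch Einsetzen von t = pi/2: j(pi/2) = -81.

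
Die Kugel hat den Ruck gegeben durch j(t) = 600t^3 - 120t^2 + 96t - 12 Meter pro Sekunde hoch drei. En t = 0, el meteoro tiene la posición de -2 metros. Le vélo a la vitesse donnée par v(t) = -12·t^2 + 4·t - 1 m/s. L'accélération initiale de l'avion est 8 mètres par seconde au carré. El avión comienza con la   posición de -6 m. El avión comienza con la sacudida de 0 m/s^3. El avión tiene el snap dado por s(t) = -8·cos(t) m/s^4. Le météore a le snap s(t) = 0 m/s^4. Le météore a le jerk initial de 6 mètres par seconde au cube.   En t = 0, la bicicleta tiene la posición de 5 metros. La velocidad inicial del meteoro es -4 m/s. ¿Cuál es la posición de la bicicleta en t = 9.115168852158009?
Debemos encontrar la integral de nuestra ecuación de la velocidad v(t) = -12·t^2 + 4·t - 1 1 vez. Integrando la velocidad y usando la condición inicial x(0) = 5, obtenemos x(t) = -4·t^3 + 2·t^2 - t + 5. Tenemos la posición x(t) = -4·t^3 + 2·t^2 - t + 5. Sustituyendo t = 9.115168852158009: x(9.115168852158009) = -2867.32529444604.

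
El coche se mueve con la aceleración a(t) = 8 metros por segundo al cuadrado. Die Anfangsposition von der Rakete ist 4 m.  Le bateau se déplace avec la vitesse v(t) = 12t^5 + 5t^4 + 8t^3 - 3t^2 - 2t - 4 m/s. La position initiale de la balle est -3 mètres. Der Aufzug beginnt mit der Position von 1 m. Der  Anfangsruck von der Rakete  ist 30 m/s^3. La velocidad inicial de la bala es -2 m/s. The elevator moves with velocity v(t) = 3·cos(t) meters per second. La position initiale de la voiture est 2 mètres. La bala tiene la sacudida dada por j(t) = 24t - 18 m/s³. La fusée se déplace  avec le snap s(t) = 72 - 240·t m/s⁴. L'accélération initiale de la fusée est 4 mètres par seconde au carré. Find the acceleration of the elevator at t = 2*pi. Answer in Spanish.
Partiendo de la velocidad v(t) = 3·cos(t), tomamos 1 derivada. Derivando la velocidad, obtenemos la aceleración: a(t) = -3·sin(t). Usando a(t) = -3·sin(t) y sustituyendo t = 2*pi, encontramos a = 0.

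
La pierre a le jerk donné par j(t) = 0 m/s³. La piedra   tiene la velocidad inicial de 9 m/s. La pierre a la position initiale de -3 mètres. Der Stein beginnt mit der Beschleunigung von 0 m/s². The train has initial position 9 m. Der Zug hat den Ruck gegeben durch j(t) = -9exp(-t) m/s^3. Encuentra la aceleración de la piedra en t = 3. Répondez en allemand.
Um dies zu lösen, müssen wir 1 Stammfunktion unserer Gleichung für den Ruck j(t) = 0 finden. Das Integral von dem Ruck ist die Beschleunigung. Mit a(0) = 0 erhalten wir a(t) = 0. Wir haben die Beschleunigung a(t) = 0. Durch Einsetzen von t = 3: a(3) = 0.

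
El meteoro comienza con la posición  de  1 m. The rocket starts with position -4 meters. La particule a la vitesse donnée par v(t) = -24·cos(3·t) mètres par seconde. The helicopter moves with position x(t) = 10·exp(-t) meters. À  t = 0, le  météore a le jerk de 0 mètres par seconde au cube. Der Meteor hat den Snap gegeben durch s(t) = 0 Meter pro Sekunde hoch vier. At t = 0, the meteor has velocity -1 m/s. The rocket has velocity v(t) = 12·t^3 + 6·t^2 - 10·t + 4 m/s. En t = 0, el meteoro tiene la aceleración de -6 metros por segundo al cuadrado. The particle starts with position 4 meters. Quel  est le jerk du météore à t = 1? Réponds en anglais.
To solve this, we need to take 1 integral of our snap equation s(t) = 0. Finding the antiderivative of s(t) and using j(0) = 0: j(t) = 0. Using j(t) = 0 and substituting t = 1, we find j = 0.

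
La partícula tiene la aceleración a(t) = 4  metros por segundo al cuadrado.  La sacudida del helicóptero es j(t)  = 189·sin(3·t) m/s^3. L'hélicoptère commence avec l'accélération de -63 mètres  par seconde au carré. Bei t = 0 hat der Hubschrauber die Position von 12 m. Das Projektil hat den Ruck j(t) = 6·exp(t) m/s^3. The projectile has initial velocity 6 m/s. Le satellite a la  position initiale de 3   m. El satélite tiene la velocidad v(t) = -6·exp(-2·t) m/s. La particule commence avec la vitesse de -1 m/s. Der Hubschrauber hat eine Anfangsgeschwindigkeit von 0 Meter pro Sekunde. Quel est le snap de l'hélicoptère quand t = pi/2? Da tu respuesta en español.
Partiendo de la sacudida j(t) = 189·sin(3·t), tomamos 1 derivada. La derivada de la sacudida da el snap: s(t) = 567·cos(3·t). Usando s(t) = 567·cos(3·t) y sustituyendo t = pi/2, encontramos s = 0.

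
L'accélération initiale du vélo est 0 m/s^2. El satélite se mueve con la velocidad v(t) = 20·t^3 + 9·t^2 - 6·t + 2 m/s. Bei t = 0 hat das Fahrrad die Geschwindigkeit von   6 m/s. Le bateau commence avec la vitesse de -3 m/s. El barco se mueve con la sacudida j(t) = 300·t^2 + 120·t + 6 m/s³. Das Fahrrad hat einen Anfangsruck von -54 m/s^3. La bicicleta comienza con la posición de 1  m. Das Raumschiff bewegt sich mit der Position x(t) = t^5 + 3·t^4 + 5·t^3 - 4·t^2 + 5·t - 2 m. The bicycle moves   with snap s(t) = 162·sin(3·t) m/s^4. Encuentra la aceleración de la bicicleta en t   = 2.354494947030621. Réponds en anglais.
We need to integrate our snap equation s(t) = 162·sin(3·t) 2 times. Integrating snap and using the initial condition j(0) = -54, we get j(t) = -54·cos(3·t). The antiderivative of jerk is acceleration. Using a(0) = 0, we get a(t) = -18·sin(3·t). We have acceleration a(t) = -18·sin(3·t). Substituting t = 2.354494947030621: a(2.354494947030621) = -12.6628619465024.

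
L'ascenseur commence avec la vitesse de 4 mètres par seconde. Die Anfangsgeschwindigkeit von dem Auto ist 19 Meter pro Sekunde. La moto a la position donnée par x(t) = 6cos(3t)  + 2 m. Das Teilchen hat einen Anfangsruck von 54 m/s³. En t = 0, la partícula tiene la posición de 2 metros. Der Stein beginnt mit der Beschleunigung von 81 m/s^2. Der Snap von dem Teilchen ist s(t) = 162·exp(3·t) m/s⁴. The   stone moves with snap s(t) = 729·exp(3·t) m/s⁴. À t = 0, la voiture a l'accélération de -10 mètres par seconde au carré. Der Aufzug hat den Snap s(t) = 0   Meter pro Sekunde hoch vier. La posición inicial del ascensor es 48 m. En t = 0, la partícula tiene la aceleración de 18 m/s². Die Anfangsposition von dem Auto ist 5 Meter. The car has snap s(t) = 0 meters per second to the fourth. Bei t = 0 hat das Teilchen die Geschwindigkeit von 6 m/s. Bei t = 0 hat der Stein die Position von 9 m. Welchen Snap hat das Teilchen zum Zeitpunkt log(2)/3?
Mit s(t) = 162·exp(3·t) und Einsetzen von t = log(2)/3, finden wir s = 324.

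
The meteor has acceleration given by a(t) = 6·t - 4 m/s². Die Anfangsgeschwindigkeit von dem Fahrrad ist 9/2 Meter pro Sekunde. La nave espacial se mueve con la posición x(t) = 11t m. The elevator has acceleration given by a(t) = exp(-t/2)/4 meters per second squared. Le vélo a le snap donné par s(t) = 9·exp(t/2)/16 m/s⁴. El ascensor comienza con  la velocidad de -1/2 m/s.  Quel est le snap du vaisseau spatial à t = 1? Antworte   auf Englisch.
Starting from position x(t) = 11·t, we take 4 derivatives. Taking d/dt of x(t), we find v(t) = 11. The derivative of velocity gives acceleration: a(t) = 0. Differentiating acceleration, we get jerk: j(t) = 0. Taking d/dt of j(t), we find s(t) = 0. From the given snap equation s(t) = 0, we substitute t = 1 to get s = 0.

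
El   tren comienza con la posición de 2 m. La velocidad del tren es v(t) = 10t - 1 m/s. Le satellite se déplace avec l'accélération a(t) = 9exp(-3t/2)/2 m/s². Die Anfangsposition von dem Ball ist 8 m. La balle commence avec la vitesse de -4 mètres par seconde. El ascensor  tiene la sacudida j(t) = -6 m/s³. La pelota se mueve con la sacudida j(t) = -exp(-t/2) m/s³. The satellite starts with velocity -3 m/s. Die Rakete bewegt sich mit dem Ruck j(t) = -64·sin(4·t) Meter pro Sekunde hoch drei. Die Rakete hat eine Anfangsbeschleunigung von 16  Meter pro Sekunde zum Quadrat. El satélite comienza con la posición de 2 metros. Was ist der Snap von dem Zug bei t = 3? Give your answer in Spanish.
Para resolver esto, necesitamos tomar 3 derivadas de nuestra ecuación de la velocidad v(t) = 10·t - 1. La derivada de la velocidad da la aceleración: a(t) = 10. Tomando d/dt de a(t), encontramos j(t) = 0. Tomando d/dt de j(t), encontramos s(t) = 0. De la ecuación del snap s(t) = 0, sustituimos t = 3 para obtener s = 0.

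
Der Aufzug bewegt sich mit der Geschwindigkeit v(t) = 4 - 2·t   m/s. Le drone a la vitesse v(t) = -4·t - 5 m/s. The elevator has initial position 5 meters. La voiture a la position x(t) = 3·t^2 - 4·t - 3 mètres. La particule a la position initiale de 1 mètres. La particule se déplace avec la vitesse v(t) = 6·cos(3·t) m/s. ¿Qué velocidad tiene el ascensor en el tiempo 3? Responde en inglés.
Using v(t) = 4 - 2·t and substituting t = 3, we find v = -2.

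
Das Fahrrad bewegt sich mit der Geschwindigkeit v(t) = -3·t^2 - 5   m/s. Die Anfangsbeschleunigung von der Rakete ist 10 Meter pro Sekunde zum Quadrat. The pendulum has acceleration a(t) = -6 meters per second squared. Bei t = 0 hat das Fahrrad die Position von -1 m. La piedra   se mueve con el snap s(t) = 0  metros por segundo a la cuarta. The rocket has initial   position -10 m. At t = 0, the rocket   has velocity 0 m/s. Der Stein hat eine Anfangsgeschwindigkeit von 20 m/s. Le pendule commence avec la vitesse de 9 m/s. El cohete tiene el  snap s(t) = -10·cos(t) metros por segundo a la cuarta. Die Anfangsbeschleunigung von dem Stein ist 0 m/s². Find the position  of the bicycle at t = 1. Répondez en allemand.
Ausgehend von der Geschwindigkeit v(t) = -3·t^2 - 5, nehmen wir 1 Integral. Mit ∫v(t)dt und Anwendung von x(0) = -1, finden wir x(t) = -t^3 - 5·t - 1. Aus der Gleichung für die Position x(t) = -t^3 - 5·t - 1, setzen wir t = 1 ein und erhalten x = -7.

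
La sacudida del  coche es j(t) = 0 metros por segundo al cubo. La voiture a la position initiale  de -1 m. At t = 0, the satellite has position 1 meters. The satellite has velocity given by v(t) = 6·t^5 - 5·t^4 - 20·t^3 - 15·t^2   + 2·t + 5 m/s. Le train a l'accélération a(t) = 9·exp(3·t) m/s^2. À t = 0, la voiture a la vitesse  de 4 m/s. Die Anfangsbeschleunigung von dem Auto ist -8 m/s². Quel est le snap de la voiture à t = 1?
Pour résoudre ceci, nous devons prendre 1 dérivée de notre équation du jerk j(t) = 0. En dérivant le jerk, nous obtenons le snap: s(t) = 0. Nous avons le snap s(t) = 0. En substituant t = 1: s(1) = 0.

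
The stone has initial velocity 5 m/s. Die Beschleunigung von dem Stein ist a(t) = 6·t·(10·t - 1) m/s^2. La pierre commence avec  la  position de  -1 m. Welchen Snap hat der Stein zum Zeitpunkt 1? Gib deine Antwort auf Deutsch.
Wir müssen unsere Gleichung für die Beschleunigung a(t) = 6·t·(10·t - 1) 2-mal ableiten. Durch Ableiten von der Beschleunigung erhalten wir den Ruck: j(t) = 120·t - 6. Durch Ableiten von dem Ruck erhalten wir den Snap: s(t) = 120. Wir haben den Snap s(t) = 120. Durch Einsetzen von t = 1: s(1) = 120.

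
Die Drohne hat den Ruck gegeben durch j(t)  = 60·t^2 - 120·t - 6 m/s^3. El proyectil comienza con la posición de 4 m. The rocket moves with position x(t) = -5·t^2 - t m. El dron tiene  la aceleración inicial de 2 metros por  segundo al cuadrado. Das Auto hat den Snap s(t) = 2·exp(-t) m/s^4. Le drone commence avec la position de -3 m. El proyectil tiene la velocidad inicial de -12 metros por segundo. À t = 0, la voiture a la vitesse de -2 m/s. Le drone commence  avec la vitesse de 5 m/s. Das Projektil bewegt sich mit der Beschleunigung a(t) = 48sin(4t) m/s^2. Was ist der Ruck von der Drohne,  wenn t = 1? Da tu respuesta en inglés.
Using j(t) = 60·t^2 - 120·t - 6 and substituting t = 1, we find j = -66.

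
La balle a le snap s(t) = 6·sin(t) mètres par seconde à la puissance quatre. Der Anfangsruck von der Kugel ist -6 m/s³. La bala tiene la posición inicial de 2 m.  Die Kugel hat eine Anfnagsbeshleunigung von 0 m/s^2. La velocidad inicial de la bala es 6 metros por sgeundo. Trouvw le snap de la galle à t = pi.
De l'équation du snap s(t) = 6·sin(t), nous substituons t = pi pour obtenir s = 0.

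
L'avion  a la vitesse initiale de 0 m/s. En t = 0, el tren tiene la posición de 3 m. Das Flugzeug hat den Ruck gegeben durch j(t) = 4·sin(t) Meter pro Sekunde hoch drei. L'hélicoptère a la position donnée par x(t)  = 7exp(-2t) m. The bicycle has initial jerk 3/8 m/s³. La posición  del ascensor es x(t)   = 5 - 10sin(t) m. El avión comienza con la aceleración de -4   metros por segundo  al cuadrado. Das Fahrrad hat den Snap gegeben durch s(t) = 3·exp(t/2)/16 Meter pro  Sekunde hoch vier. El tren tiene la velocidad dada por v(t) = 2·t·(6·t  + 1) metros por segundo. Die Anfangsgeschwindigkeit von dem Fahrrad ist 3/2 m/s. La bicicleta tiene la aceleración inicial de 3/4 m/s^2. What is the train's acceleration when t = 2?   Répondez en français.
Pour résoudre ceci, nous devons prendre 1 dérivée de notre équation de la vitesse v(t) = 2·t·(6·t + 1). En dérivant la vitesse, nous obtenons l'accélération: a(t) = 24·t + 2. De l'équation de l'accélération a(t) = 24·t + 2, nous substituons t = 2 pour obtenir a = 50.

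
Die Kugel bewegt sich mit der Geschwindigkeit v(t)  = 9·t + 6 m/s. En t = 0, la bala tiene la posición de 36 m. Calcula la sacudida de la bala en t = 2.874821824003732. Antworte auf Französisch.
En partant de la vitesse v(t) = 9·t + 6, nous prenons 2 dérivées. En dérivant la vitesse, nous obtenons l'accélération: a(t) = 9. La dérivée de l'accélération donne le jerk: j(t) = 0. Nous avons le jerk j(t) = 0. En substituant t = 2.874821824003732: j(2.874821824003732) = 0.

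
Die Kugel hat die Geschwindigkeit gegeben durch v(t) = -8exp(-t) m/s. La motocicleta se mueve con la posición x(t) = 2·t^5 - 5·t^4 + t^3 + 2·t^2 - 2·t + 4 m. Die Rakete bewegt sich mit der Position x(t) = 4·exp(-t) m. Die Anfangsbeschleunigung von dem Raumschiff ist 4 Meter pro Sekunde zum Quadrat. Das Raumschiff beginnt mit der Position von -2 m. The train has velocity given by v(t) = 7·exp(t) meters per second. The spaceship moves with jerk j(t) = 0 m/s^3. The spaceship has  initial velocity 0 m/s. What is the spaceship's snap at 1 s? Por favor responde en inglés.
To solve this, we need to take 1 derivative of our jerk equation j(t) = 0. Differentiating jerk, we get snap: s(t) = 0. We have snap s(t) = 0. Substituting t = 1: s(1) = 0.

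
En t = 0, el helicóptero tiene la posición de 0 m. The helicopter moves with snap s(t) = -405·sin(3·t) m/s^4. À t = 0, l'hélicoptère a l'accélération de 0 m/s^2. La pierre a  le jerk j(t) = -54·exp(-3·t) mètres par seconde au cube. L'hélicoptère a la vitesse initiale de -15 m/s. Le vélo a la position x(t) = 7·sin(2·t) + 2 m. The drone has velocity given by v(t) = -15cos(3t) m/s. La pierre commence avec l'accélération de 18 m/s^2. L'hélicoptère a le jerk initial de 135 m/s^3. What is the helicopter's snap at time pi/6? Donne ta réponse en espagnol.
Tenemos el snap s(t) = -405·sin(3·t). Sustituyendo t = pi/6: s(pi/6) = -405.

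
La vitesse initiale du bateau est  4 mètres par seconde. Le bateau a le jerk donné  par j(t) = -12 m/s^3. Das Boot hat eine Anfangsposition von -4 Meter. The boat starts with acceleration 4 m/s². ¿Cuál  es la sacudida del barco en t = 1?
Tenemos la sacudida j(t) = -12. Sustituyendo t = 1: j(1) = -12.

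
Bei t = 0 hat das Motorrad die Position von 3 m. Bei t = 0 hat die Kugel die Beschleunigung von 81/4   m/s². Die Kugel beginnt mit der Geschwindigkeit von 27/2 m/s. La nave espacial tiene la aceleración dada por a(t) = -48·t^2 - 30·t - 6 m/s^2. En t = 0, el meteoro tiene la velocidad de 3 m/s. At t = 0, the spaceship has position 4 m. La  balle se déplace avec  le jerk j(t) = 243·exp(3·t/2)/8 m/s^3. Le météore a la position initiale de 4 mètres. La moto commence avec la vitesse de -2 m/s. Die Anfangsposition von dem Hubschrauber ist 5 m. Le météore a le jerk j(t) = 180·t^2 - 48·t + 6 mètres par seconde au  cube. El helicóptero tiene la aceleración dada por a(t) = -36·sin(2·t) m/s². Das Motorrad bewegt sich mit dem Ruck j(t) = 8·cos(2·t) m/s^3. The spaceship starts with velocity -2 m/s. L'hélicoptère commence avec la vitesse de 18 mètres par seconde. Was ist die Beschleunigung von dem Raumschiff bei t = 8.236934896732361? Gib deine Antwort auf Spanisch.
Tenemos la aceleración a(t) = -48·t^2 - 30·t - 6. Sustituyendo t = 8.236934896732361: a(8.236934896732361) = -3509.76867856632.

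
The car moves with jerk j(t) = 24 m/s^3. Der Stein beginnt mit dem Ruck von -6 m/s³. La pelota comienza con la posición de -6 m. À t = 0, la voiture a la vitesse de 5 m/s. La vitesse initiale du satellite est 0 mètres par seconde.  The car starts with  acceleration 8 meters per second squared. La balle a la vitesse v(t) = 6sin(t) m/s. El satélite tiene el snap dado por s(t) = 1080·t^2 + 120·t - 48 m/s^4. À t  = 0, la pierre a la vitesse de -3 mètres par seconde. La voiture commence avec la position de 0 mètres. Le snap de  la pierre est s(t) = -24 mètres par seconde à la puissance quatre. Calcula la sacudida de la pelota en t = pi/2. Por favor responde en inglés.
Starting from velocity v(t) = 6·sin(t), we take 2 derivatives. Differentiating velocity, we get acceleration: a(t) = 6·cos(t). The derivative of acceleration gives jerk: j(t) = -6·sin(t). We have jerk j(t) = -6·sin(t). Substituting t = pi/2: j(pi/2) = -6.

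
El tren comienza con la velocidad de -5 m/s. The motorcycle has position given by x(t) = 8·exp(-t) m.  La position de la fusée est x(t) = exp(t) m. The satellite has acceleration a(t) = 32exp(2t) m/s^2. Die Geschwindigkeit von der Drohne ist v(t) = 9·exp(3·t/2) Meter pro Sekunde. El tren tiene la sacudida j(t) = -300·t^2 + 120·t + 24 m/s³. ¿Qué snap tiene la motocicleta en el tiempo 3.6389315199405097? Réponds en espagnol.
Partiendo de la posición x(t) = 8·exp(-t), tomamos 4 derivadas. La derivada de la posición da la velocidad: v(t) = -8·exp(-t). Tomando d/dt de v(t), encontramos a(t) = 8·exp(-t). La derivada de la aceleración da la sacudida: j(t) = -8·exp(-t). Derivando la sacudida, obtenemos el snap: s(t) = 8·exp(-t). Usando s(t) = 8·exp(-t) y sustituyendo t = 3.6389315199405097, encontramos s = 0.210243272500467.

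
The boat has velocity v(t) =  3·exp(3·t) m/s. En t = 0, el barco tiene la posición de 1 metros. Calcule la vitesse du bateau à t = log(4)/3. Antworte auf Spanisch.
Usando v(t) = 3·exp(3·t) y sustituyendo t = log(4)/3, encontramos v = 12.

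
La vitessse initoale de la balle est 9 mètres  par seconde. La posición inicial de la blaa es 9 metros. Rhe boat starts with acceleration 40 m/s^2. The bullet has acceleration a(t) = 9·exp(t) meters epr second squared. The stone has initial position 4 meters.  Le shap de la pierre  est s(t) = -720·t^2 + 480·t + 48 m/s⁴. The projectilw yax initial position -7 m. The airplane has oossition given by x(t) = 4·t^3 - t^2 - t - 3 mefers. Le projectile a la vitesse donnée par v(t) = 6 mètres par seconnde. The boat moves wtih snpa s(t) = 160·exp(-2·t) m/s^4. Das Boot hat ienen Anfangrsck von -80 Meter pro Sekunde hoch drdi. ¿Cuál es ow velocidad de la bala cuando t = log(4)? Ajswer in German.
Wir müssen das Integral unserer Gleichung für die Beschleunigung a(t) = 9·exp(t) 1-mal finden. Die Stammfunktion von der Beschleunigung, mit v(0) = 9, ergibt die Geschwindigkeit: v(t) = 9·exp(t). Wir haben die Geschwindigkeit v(t) = 9·exp(t). Durch Einsetzen von t = log(4): v(log(4)) = 36.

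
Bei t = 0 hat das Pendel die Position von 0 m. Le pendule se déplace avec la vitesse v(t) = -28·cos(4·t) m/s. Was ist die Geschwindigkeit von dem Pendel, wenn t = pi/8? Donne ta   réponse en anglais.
Using v(t) = -28·cos(4·t) and substituting t = pi/8, we find v = 0.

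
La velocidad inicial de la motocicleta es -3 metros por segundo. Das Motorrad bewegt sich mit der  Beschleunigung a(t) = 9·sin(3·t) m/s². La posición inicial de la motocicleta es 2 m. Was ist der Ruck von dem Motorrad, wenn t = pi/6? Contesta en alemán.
Wir müssen unsere Gleichung für die Beschleunigung a(t) = 9·sin(3·t) 1-mal ableiten. Mit d/dt von a(t) finden wir j(t) = 27·cos(3·t). Mit j(t) = 27·cos(3·t) und Einsetzen von t = pi/6, finden wir j = 0.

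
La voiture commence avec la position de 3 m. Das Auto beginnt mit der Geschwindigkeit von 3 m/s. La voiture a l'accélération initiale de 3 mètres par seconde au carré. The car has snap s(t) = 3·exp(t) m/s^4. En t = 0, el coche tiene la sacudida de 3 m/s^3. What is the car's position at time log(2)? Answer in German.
Wir müssen unsere Gleichung für den Snap s(t) = 3·exp(t) 4-mal integrieren. Die Stammfunktion von dem Snap, mit j(0) = 3, ergibt den Ruck: j(t) = 3·exp(t). Mit ∫j(t)dt und Anwendung von a(0) = 3, finden wir a(t) = 3·exp(t). Die Stammfunktion von der Beschleunigung, mit v(0) = 3, ergibt die Geschwindigkeit: v(t) = 3·exp(t). Die Stammfunktion von der Geschwindigkeit, mit x(0) = 3, ergibt die Position: x(t) = 3·exp(t). Mit x(t) = 3·exp(t) und Einsetzen von t = log(2), finden wir x = 6.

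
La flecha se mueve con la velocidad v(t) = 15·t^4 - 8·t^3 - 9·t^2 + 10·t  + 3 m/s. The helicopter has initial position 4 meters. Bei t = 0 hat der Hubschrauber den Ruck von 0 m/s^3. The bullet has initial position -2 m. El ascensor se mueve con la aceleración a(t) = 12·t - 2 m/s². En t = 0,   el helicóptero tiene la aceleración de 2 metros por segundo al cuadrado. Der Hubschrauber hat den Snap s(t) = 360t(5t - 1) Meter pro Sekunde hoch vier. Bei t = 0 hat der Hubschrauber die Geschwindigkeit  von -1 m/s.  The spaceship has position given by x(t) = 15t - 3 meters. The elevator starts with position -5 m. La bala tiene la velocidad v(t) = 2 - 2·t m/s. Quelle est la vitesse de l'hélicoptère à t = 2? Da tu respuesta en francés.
Nous devons intégrer notre équation du snap s(t) = 360·t·(5·t - 1) 3 fois. En intégrant le snap et en utilisant la condition initiale j(0) = 0, nous obtenons j(t) = t^2·(600·t - 180). La primitive du jerk, avec a(0) = 2, donne l'accélération: a(t) = 150·t^4 - 60·t^3 + 2. En intégrant l'accélération et en utilisant la condition initiale v(0) = -1, nous obtenons v(t) = 30·t^5 - 15·t^4 + 2·t - 1. Nous avons la vitesse v(t) = 30·t^5 - 15·t^4 + 2·t - 1. En substituant t = 2: v(2) = 723.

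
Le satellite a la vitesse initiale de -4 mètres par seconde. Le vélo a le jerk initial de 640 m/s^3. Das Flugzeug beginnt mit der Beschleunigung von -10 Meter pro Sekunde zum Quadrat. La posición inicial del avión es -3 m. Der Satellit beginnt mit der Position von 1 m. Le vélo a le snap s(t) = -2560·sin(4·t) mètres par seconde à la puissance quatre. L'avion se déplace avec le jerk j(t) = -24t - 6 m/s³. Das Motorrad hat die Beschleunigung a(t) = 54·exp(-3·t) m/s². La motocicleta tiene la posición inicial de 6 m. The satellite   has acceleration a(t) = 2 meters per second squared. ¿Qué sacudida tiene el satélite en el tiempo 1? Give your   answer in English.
Starting from acceleration a(t) = 2, we take 1 derivative. The derivative of acceleration gives jerk: j(t) = 0. Using j(t) = 0 and substituting t = 1, we find j = 0.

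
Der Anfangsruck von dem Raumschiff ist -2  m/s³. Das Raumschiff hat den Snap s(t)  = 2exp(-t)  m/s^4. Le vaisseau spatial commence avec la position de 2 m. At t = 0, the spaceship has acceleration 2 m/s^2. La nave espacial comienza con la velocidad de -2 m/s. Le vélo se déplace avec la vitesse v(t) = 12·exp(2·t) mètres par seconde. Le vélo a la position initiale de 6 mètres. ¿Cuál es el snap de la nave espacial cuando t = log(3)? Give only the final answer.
s(log(3)) = 2/3.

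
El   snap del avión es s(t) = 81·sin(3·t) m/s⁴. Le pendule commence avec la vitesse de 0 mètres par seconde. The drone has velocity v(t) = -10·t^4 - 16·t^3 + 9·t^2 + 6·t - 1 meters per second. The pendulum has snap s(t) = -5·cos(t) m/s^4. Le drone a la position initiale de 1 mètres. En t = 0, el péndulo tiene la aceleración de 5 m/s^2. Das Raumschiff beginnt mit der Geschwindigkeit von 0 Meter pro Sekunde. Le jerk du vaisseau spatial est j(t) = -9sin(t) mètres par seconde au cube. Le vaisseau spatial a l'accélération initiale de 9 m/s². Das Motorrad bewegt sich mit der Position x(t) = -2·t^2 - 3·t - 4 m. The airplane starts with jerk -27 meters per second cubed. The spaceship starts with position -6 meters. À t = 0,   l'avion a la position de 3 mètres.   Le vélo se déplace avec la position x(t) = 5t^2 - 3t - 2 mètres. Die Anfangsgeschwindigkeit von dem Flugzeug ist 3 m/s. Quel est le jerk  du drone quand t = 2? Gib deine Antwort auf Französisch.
En partant de la vitesse v(t) = -10·t^4 - 16·t^3 + 9·t^2 + 6·t - 1, nous prenons 2 dérivées. En dérivant la vitesse, nous obtenons l'accélération: a(t) = -40·t^3 - 48·t^2 + 18·t + 6. En prenant d/dt de a(t), nous trouvons j(t) = -120·t^2 - 96·t + 18. De l'équation du jerk j(t) = -120·t^2 - 96·t + 18, nous substituons t = 2 pour obtenir j = -654.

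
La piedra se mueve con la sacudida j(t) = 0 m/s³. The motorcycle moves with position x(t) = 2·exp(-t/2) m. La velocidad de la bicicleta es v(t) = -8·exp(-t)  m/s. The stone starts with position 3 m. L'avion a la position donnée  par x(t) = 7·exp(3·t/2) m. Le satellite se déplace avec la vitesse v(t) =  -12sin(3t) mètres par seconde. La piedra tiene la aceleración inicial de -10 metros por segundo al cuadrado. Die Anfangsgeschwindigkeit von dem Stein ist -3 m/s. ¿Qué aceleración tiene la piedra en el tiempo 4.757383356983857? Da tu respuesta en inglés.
To find the answer, we compute 1 antiderivative of j(t) = 0. The integral of jerk, with a(0) = -10, gives acceleration: a(t) = -10. From the given acceleration equation a(t) = -10, we substitute t = 4.757383356983857 to get a = -10.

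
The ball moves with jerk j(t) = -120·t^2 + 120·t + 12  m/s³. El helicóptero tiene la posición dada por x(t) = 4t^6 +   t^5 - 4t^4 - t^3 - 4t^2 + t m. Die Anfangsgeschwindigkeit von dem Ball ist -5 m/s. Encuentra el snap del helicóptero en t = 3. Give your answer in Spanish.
Partiendo de la posición x(t) = 4·t^6 + t^5 - 4·t^4 - t^3 - 4·t^2 + t, tomamos 4 derivadas. Derivando la posición, obtenemos la velocidad: v(t) = 24·t^5 + 5·t^4 - 16·t^3 - 3·t^2 - 8·t + 1. Tomando d/dt de v(t), encontramos a(t) = 120·t^4 + 20·t^3 - 48·t^2 - 6·t - 8. Tomando d/dt de a(t), encontramos j(t) = 480·t^3 + 60·t^2 - 96·t - 6. Tomando d/dt de j(t), encontramos s(t) = 1440·t^2 + 120·t - 96. Usando s(t) = 1440·t^2 + 120·t - 96 y sustituyendo t = 3, encontramos s = 13224.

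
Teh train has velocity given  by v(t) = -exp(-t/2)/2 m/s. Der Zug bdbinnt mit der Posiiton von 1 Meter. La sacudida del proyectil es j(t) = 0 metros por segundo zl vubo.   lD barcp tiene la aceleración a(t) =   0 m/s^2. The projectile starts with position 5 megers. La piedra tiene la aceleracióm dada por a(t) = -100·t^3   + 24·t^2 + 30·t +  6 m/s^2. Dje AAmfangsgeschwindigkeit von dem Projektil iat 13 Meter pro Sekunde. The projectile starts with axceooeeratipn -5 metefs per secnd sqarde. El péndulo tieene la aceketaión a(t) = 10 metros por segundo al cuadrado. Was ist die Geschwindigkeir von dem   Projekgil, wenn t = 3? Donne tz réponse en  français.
Nous devons intégrer notre équation du jerk j(t) = 0 2 fois. En prenant ∫j(t)dt et en appliquant a(0) = -5, nous trouvons a(t) = -5. En prenant ∫a(t)dt et en appliquant v(0) = 13, nous trouvons v(t) = 13 - 5·t. De l'équation de la vitesse v(t) = 13 - 5·t, nous substituons t = 3 pour obtenir v = -2.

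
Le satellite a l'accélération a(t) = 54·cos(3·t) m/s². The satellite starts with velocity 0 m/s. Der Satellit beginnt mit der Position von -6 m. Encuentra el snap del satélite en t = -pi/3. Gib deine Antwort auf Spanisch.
Para resolver esto, necesitamos tomar 2 derivadas de nuestra ecuación de la aceleración a(t) = 54·cos(3·t). Tomando d/dt de a(t), encontramos j(t) = -162·sin(3·t). Derivando la sacudida, obtenemos el snap: s(t) = -486·cos(3·t). Usando s(t) = -486·cos(3·t) y sustituyendo t = -pi/3, encontramos s = 486.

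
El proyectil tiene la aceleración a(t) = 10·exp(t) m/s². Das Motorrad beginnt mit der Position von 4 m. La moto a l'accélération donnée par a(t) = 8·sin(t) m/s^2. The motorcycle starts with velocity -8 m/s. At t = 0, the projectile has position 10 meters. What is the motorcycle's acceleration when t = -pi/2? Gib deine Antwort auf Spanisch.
Tenemos la aceleración a(t) = 8·sin(t). Sustituyendo t = -pi/2: a(-pi/2) = -8.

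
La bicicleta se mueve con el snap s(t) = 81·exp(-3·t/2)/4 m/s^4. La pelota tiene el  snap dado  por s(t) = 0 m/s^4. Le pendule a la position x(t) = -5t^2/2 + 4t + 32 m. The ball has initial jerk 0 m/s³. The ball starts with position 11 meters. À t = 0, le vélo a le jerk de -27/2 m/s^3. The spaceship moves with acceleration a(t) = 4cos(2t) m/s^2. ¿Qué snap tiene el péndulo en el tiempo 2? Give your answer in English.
Starting from position x(t) = -5·t^2/2 + 4·t + 32, we take 4 derivatives. Differentiating position, we get velocity: v(t) = 4 - 5·t. The derivative of velocity gives acceleration: a(t) = -5. Taking d/dt of a(t), we find j(t) = 0. Differentiating jerk, we get snap: s(t) = 0. From the given snap equation s(t) = 0, we substitute t = 2 to get s = 0.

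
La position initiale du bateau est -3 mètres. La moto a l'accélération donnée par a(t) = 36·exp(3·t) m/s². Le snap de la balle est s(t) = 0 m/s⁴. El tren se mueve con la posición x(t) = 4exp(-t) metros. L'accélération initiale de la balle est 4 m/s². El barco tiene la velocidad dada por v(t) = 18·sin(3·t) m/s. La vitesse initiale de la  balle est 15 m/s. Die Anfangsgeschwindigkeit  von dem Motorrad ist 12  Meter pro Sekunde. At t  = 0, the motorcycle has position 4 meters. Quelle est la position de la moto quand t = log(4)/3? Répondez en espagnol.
Partiendo de la aceleración a(t) = 36·exp(3·t), tomamos 2 antiderivadas. Tomando ∫a(t)dt y aplicando v(0) = 12, encontramos v(t) = 12·exp(3·t). La integral de la velocidad, con x(0) = 4, da la posición: x(t) = 4·exp(3·t). De la ecuación de la posición x(t) = 4·exp(3·t), sustituimos t = log(4)/3 para obtener x = 16.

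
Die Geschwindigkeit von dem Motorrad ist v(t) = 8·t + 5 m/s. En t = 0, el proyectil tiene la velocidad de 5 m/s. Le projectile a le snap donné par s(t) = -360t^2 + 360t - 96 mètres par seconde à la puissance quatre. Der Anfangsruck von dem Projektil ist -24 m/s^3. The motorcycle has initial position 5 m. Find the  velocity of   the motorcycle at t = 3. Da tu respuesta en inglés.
Using v(t) = 8·t + 5 and substituting t = 3, we find v = 29.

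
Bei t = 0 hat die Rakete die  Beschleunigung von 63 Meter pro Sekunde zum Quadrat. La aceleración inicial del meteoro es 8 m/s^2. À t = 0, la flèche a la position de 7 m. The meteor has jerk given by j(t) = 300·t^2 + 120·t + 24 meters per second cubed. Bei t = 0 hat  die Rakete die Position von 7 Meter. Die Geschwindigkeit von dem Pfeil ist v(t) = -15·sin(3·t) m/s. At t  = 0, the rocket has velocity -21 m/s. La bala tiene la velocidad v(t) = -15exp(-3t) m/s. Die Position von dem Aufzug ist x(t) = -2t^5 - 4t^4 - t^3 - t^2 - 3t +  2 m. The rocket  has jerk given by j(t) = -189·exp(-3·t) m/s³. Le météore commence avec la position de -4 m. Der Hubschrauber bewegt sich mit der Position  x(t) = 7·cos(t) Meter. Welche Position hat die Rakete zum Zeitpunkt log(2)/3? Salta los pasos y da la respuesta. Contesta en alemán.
Bei t = log(2)/3, x = 7/2.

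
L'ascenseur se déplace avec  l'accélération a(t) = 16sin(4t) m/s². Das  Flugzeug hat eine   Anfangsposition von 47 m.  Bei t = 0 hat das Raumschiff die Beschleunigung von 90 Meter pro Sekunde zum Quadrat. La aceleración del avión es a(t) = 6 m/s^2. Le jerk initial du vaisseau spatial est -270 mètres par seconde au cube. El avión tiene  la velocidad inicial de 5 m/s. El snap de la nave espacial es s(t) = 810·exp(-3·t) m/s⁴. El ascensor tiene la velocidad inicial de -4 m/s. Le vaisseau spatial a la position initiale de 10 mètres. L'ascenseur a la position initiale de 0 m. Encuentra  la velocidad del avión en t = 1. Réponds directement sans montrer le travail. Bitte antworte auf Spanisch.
La respuesta es 11.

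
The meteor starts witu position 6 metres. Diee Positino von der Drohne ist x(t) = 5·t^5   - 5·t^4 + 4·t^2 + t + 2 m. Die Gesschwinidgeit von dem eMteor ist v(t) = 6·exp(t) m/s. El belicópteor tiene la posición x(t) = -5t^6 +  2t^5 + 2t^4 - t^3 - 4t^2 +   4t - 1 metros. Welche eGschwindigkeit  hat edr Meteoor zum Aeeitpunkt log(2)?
Aus der Gleichung für die Geschwindigkeit v(t) = 6·exp(t), setzen wir t = log(2) ein und erhalten v = 12.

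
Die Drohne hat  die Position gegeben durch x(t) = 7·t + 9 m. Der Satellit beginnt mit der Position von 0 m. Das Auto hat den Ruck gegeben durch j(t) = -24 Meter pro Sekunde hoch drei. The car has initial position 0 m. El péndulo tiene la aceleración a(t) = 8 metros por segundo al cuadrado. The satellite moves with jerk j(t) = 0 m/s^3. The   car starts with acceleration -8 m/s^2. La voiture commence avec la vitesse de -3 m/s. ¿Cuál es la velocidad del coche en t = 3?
Para resolver esto, necesitamos tomar 2 antiderivadas de nuestra ecuación de la sacudida j(t) = -24. La antiderivada de la sacudida, con a(0) = -8, da la aceleración: a(t) = -24·t - 8. Integrando la aceleración y usando la condición inicial v(0) = -3, obtenemos v(t) = -12·t^2 - 8·t - 3. De la ecuación de la velocidad v(t) = -12·t^2 - 8·t - 3, sustituimos t = 3 para obtener v = -135.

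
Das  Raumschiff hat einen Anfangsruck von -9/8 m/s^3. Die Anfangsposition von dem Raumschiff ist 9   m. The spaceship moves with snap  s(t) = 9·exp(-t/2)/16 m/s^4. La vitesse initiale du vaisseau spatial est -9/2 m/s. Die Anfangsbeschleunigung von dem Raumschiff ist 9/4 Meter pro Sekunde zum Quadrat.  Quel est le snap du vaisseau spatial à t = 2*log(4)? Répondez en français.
Nous avons le snap s(t) = 9·exp(-t/2)/16. En substituant t = 2*log(4): s(2*log(4)) = 9/64.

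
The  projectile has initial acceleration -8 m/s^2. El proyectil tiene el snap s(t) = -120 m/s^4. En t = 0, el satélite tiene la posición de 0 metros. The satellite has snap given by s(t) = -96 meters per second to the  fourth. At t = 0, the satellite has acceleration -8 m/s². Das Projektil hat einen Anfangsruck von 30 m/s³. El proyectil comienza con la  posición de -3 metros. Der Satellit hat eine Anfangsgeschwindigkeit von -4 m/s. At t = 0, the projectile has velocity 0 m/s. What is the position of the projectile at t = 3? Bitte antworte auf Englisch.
We must find the antiderivative of our snap equation s(t) = -120 4 times. Taking ∫s(t)dt and applying j(0) = 30, we find j(t) = 30 - 120·t. Integrating jerk and using the initial condition a(0) = -8, we get a(t) = -60·t^2 + 30·t - 8. The antiderivative of acceleration is velocity. Using v(0) = 0, we get v(t) = t·(-20·t^2 + 15·t - 8). Taking ∫v(t)dt and applying x(0) = -3, we find x(t) = -5·t^4 + 5·t^3 - 4·t^2 - 3. From the given position equation x(t) = -5·t^4 + 5·t^3 - 4·t^2 - 3, we substitute t = 3 to get x = -309.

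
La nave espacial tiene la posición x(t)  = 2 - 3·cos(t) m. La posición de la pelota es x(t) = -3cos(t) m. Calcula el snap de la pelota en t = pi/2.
Partiendo de la posición x(t) = -3·cos(t), tomamos 4 derivadas. La derivada de la posición da la velocidad: v(t) = 3·sin(t). Derivando la velocidad, obtenemos la aceleración: a(t) = 3·cos(t). Derivando la aceleración, obtenemos la sacudida: j(t) = -3·sin(t). Tomando d/dt de j(t), encontramos s(t) = -3·cos(t). Usando s(t) = -3·cos(t) y sustituyendo t = pi/2, encontramos s = 0.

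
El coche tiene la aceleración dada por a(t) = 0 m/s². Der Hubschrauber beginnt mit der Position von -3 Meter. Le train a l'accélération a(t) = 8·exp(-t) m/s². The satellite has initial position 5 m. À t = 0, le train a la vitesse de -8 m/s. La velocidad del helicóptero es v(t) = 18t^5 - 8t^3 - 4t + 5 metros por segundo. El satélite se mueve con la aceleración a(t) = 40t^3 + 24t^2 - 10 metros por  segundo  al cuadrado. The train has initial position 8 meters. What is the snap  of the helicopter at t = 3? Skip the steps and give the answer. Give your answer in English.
The answer is 9672.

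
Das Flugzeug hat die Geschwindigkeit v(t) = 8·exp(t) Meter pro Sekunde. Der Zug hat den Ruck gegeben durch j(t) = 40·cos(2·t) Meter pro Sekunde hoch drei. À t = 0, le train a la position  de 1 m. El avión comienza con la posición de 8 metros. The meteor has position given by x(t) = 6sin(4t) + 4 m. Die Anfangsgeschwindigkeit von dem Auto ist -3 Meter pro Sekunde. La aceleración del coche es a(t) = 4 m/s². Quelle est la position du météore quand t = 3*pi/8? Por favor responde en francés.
En utilisant x(t) = 6·sin(4·t) + 4 et en substituant t = 3*pi/8, nous trouvons x = -2.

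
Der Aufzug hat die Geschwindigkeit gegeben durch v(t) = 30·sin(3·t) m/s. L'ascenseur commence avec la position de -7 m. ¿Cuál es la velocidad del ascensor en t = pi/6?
Usando v(t) = 30·sin(3·t) y sustituyendo t = pi/6, encontramos v = 30.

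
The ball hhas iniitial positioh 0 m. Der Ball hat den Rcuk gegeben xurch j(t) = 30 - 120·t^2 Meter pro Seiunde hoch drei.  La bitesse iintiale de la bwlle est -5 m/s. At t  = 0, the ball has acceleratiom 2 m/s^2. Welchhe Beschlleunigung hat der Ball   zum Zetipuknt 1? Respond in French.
Nous devons intégrer notre équation du jerk j(t) = 30 - 120·t^2 1 fois. En prenant ∫j(t)dt et en appliquant a(0) = 2, nous trouvons a(t) = -40·t^3 + 30·t + 2. En utilisant a(t) = -40·t^3 + 30·t + 2 et en substituant t = 1, nous trouvons a = -8.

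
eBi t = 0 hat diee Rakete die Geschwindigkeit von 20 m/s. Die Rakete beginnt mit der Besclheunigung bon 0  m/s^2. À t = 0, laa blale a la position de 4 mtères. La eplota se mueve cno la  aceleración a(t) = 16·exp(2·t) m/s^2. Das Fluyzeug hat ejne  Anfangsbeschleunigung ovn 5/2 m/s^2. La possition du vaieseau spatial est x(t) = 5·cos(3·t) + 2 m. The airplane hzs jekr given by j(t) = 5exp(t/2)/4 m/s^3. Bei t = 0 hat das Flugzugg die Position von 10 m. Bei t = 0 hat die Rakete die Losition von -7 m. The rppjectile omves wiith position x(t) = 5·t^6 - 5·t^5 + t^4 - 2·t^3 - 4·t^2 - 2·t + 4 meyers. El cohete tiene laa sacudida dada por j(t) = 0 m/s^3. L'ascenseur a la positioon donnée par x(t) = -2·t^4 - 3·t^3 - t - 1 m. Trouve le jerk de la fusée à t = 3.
Nous avons le jerk j(t) = 0. En substituant t = 3: j(3) = 0.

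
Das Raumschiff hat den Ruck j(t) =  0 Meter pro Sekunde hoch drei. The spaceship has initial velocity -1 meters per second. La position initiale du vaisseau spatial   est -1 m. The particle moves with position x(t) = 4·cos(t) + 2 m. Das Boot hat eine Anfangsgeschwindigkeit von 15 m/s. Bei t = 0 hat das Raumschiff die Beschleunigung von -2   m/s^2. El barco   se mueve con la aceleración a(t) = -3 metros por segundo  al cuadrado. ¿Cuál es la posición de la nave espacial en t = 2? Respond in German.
Um dies zu lösen, müssen wir 3 Integrale unserer Gleichung für den Ruck j(t) = 0 finden. Die Stammfunktion von dem Ruck ist die Beschleunigung. Mit a(0) = -2 erhalten wir a(t) = -2. Durch Integration von der Beschleunigung und Verwendung der Anfangsbedingung v(0) = -1, erhalten wir v(t) = -2·t - 1. Die Stammfunktion von der Geschwindigkeit, mit x(0) = -1, ergibt die Position: x(t) = -t^2 - t - 1. Aus der Gleichung für die Position x(t) = -t^2 - t - 1, setzen wir t = 2 ein und erhalten x = -7.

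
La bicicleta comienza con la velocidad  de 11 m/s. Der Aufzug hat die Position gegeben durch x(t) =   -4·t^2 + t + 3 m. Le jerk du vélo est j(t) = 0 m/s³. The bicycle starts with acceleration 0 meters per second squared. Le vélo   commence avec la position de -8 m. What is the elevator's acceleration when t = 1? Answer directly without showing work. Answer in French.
a(1) = -8.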